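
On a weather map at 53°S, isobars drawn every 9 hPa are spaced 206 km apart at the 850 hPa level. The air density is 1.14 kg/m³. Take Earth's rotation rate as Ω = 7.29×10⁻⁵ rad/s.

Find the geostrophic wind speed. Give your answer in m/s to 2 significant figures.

Coriolis parameter at 53°S:
f = 2Ω sin φ = 2 × 7.29×10⁻⁵ × sin 53° = 1.16×10⁻⁴ s⁻¹
Pressure gradient: |∂P/∂n| = 900 Pa / 206000 m = 4.37×10⁻³ Pa/m
Geostrophic balance (pressure-gradient force = Coriolis force):
V_g = (1/(fρ)) |∂P/∂n| = 4.37×10⁻³ / (1.16×10⁻⁴ × 1.14) = 32.9 m/s

33 m/s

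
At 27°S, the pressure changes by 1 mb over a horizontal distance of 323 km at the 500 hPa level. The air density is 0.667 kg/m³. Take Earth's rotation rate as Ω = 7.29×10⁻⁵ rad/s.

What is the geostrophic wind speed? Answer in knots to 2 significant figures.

Coriolis parameter at 27°S:
f = 2Ω sin φ = 2 × 7.29×10⁻⁵ × sin 27° = 6.62×10⁻⁵ s⁻¹
Pressure gradient: |∂P/∂n| = 100 Pa / 323000 m = 3.10×10⁻⁴ Pa/m
Geostrophic balance (pressure-gradient force = Coriolis force):
V_g = (1/(fρ)) |∂P/∂n| = 3.10×10⁻⁴ / (6.62×10⁻⁵ × 0.667) = 7.01 m/s
Converting: 7.01 m/s × 1.944 = 14 knots

14 knots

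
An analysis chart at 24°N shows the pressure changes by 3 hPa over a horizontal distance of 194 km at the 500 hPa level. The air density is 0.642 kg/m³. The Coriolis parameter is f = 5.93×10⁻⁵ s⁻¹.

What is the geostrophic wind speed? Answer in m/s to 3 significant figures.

Pressure gradient: |∂P/∂n| = 300 Pa / 194000 m = 1.55×10⁻³ Pa/m
Geostrophic balance (pressure-gradient force = Coriolis force):
V_g = (1/(fρ)) |∂P/∂n| = 1.55×10⁻³ / (5.93×10⁻⁵ × 0.642) = 40.6 m/s

40.6 m/s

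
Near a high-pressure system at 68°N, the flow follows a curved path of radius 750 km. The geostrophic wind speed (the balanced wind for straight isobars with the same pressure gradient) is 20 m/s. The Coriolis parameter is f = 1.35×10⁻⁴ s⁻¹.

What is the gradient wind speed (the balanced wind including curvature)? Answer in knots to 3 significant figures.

53.3 knots

Around a high, pressure-gradient force acts outward with centrifugal, so Coriolis balances both:
fV = (1/ρ)|∂P/∂n| + V²/R  →  V² − fR·V + fR·V_g = 0
With fR = 1.35×10⁻⁴ × 750×10³ m = 101 m/s:
V = [fR − √((fR)² − 4 fR V_g)]/2 = [101 − √(101² − 4×101×20)]/2 = 27.4 m/s
Supergeostrophic (V > V_g = 20 m/s), as expected around a high.
Converting: 27.4 m/s × 1.944 = 53.3 knots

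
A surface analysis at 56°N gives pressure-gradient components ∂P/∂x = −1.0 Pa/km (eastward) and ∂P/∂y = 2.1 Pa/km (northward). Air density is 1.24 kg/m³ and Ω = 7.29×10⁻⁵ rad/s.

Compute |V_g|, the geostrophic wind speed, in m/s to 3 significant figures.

Coriolis parameter at 56°N:
f = 2Ω sin φ = 2 × 7.29×10⁻⁵ × sin 56° = 1.21×10⁻⁴ s⁻¹
Component geostrophic relations (x east, y north):
u_g = −(1/(fρ)) ∂P/∂y,  v_g = (1/(fρ)) ∂P/∂x
u_g = −(2.1×10⁻³)/(1.21×10⁻⁴ × 1.24) = −14.0 m/s;  v_g = (−1.0×10⁻³)/(1.21×10⁻⁴ × 1.24) = −6.67 m/s
|V_g| = √(u_g² + v_g²) = 15.5 m/s

15.5 m/s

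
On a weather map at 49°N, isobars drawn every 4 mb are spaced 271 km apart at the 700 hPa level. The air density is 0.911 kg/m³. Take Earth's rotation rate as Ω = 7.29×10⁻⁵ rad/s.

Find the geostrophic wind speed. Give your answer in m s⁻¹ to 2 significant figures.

Coriolis parameter at 49°N:
f = 2Ω sin φ = 2 × 7.29×10⁻⁵ × sin 49° = 1.10×10⁻⁴ s⁻¹
Pressure gradient: |∂P/∂n| = 400 Pa / 271000 m = 1.48×10⁻³ Pa/m
Geostrophic balance (pressure-gradient force = Coriolis force):
V_g = (1/(fρ)) |∂P/∂n| = 1.48×10⁻³ / (1.10×10⁻⁴ × 0.911) = 14.7 m/s

15 m s⁻¹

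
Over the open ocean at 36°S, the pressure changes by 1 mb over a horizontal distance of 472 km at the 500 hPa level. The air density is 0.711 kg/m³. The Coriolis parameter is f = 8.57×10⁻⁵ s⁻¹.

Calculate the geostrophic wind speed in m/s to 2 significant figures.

3.5 m/s

Pressure gradient: |∂P/∂n| = 100 Pa / 472000 m = 2.12×10⁻⁴ Pa/m
Geostrophic balance (pressure-gradient force = Coriolis force):
V_g = (1/(fρ)) |∂P/∂n| = 2.12×10⁻⁴ / (8.57×10⁻⁵ × 0.711) = 3.48 m/s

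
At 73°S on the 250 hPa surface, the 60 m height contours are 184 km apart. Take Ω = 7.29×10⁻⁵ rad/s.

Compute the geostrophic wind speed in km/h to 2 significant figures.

Coriolis parameter at 73°S:
f = 2Ω sin φ = 2 × 7.29×10⁻⁵ × sin 73° = 1.39×10⁻⁴ s⁻¹
Height gradient: |∂Z/∂n| = 60 m / 184000 m = 3.26×10⁻⁴
On a pressure surface, geostrophic balance gives V_g = (g/f)|∂Z/∂n|:
V_g = 9.81 × 3.26×10⁻⁴ / 1.39×10⁻⁴ = 22.9 m/s
Converting: 22.9 m/s × 3.6 = 83 km/h

83 km/h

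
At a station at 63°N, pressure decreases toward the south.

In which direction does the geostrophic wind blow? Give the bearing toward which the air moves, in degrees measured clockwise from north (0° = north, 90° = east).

The pressure-gradient force points toward the south (bearing 180°).
Geostrophic balance: in the Northern Hemisphere the Coriolis force deflects motion to the right, so the geostrophic wind blows 90° to the right of the pressure-gradient force (low pressure on the left).
Rotating 180° by 90° clockwise gives 270° — the wind blows toward the west.

270°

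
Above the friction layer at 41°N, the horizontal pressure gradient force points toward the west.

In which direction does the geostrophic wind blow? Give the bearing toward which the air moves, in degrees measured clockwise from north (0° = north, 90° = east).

The pressure-gradient force points toward the west (bearing 270°).
Geostrophic balance: in the Northern Hemisphere the Coriolis force deflects motion to the right, so the geostrophic wind blows 90° to the right of the pressure-gradient force (low pressure on the left).
Rotating 270° by 90° clockwise gives 000° — the wind blows toward the north.

000°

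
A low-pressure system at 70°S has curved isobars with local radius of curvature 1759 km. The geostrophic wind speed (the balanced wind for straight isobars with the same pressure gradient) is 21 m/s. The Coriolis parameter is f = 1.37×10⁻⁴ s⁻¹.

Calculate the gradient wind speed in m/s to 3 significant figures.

Around a low, centrifugal force acts outward with Coriolis, so pressure-gradient force balances both:
(1/ρ)|∂P/∂n| = fV + V²/R  →  V² + fR·V − fR·V_g = 0
With fR = 1.37×10⁻⁴ × 1759×10³ m = 241 m/s:
V = [−fR + √((fR)² + 4 fR V_g)]/2 = [−241 + √(241² + 4×241×21)]/2 = 19.4 m/s
Subgeostrophic (V < V_g = 21 m/s), as expected around a low.

19.4 m/s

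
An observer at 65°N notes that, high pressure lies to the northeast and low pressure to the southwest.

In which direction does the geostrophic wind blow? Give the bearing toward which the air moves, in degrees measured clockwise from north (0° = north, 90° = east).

The pressure-gradient force points toward the southwest (bearing 225°).
Geostrophic balance: in the Northern Hemisphere the Coriolis force deflects motion to the right, so the geostrophic wind blows 90° to the right of the pressure-gradient force (low pressure on the left).
Rotating 225° by 90° clockwise gives 315° — the wind blows toward the northwest.

315°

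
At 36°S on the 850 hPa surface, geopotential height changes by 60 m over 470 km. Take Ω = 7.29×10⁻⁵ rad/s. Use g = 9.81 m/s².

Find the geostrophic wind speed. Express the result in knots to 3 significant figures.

Coriolis parameter at 36°S:
f = 2Ω sin φ = 2 × 7.29×10⁻⁵ × sin 36° = 8.57×10⁻⁵ s⁻¹
Height gradient: |∂Z/∂n| = 60 m / 470000 m = 1.28×10⁻⁴
On a pressure surface, geostrophic balance gives V_g = (g/f)|∂Z/∂n|:
V_g = 9.81 × 1.28×10⁻⁴ / 8.57×10⁻⁵ = 14.6 m/s
Converting: 14.6 m/s × 1.944 = 28.4 knots

28.4 knots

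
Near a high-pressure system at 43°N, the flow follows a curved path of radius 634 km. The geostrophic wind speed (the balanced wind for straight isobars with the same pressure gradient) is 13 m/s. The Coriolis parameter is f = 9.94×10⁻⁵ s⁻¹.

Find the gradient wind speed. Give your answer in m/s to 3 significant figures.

Around a high, pressure-gradient force acts outward with centrifugal, so Coriolis balances both:
fV = (1/ρ)|∂P/∂n| + V²/R  →  V² − fR·V + fR·V_g = 0
With fR = 9.94×10⁻⁵ × 634×10³ m = 63.0 m/s:
V = [fR − √((fR)² − 4 fR V_g)]/2 = [63.0 − √(63.0² − 4×63.0×13)]/2 = 18.3 m/s
Supergeostrophic (V > V_g = 13 m/s), as expected around a high.

18.3 m/s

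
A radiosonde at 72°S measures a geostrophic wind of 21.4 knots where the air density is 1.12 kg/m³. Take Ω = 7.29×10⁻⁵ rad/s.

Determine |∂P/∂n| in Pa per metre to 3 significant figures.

Coriolis parameter at 72°S:
f = 2Ω sin φ = 2 × 7.29×10⁻⁵ × sin 72° = 1.39×10⁻⁴ s⁻¹
Wind speed in SI: 21.4 knots = 11.0 m/s
Geostrophic balance rearranged: |∂P/∂n| = f ρ V_g
|∂P/∂n| = 1.39×10⁻⁴ × 1.12 × 11.0 = 1.71×10⁻³ Pa/m

1.71×10⁻³ Pa/m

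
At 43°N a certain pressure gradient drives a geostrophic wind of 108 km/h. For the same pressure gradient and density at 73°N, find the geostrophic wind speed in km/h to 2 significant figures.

77 km/h

With the same pressure gradient and density, V_g ∝ 1/f ∝ 1/sin φ.
V₂ = V₁ · sin φ₁ / sin φ₂ = 108 × sin 43° / sin 73°
V₂ = 108 × 0.6820/0.9563 = 77 km/h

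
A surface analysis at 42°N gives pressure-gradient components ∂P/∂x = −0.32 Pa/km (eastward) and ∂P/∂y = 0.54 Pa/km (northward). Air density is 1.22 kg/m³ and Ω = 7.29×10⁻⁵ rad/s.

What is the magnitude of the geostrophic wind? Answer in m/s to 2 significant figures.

Coriolis parameter at 42°N:
f = 2Ω sin φ = 2 × 7.29×10⁻⁵ × sin 42° = 9.76×10⁻⁵ s⁻¹
Component geostrophic relations (x east, y north):
u_g = −(1/(fρ)) ∂P/∂y,  v_g = (1/(fρ)) ∂P/∂x
u_g = −(0.54×10⁻³)/(9.76×10⁻⁵ × 1.22) = −4.54 m/s;  v_g = (−0.32×10⁻³)/(9.76×10⁻⁵ × 1.22) = −2.69 m/s
|V_g| = √(u_g² + v_g²) = 5.27 m/s

5.3 m/s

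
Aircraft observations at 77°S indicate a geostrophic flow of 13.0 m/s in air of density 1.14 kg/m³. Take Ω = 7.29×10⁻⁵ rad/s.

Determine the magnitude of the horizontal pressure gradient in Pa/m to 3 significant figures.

Coriolis parameter at 77°S:
f = 2Ω sin φ = 2 × 7.29×10⁻⁵ × sin 77° = 1.42×10⁻⁴ s⁻¹
Geostrophic balance rearranged: |∂P/∂n| = f ρ V_g
|∂P/∂n| = 1.42×10⁻⁴ × 1.14 × 13.0 = 2.11×10⁻³ Pa/m

2.11×10⁻³ Pa/m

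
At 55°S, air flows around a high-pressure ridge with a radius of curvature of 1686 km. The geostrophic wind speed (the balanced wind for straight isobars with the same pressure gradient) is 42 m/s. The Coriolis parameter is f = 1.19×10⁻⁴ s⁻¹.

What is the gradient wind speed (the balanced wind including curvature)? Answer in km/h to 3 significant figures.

215 km/h

Around a high, pressure-gradient force acts outward with centrifugal, so Coriolis balances both:
fV = (1/ρ)|∂P/∂n| + V²/R  →  V² − fR·V + fR·V_g = 0
With fR = 1.19×10⁻⁴ × 1686×10³ m = 201 m/s:
V = [fR − √((fR)² − 4 fR V_g)]/2 = [201 − √(201² − 4×201×42)]/2 = 59.9 m/s
Supergeostrophic (V > V_g = 42 m/s), as expected around a high.
Converting: 59.9 m/s × 3.6 = 215 km/h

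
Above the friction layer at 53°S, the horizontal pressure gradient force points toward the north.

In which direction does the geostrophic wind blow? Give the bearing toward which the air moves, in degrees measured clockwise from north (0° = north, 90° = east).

The pressure-gradient force points toward the north (bearing 000°).
Geostrophic balance: in the Southern Hemisphere the Coriolis force deflects motion to the left, so the geostrophic wind blows 90° to the left of the pressure-gradient force (low pressure on the right).
Rotating 000° by 90° counterclockwise gives 270° — the wind blows toward the west.

270°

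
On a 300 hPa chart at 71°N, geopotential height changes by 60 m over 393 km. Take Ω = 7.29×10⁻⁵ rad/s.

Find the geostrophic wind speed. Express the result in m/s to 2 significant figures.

Coriolis parameter at 71°N:
f = 2Ω sin φ = 2 × 7.29×10⁻⁵ × sin 71° = 1.38×10⁻⁴ s⁻¹
Height gradient: |∂Z/∂n| = 60 m / 393000 m = 1.53×10⁻⁴
On a pressure surface, geostrophic balance gives V_g = (g/f)|∂Z/∂n|:
V_g = 9.81 × 1.53×10⁻⁴ / 1.38×10⁻⁴ = 10.9 m/s

11 m/s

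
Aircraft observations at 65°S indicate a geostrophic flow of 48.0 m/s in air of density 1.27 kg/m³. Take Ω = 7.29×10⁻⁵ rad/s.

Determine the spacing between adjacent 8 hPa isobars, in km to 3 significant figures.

99.3 km

Coriolis parameter at 65°S:
f = 2Ω sin φ = 2 × 7.29×10⁻⁵ × sin 65° = 1.32×10⁻⁴ s⁻¹
Geostrophic balance rearranged: |∂P/∂n| = f ρ V_g
|∂P/∂n| = 1.32×10⁻⁴ × 1.27 × 48.0 = 8.06×10⁻³ Pa/m
Isobar spacing: Δn = ΔP/|∂P/∂n| = 800 Pa / 8.06×10⁻³ Pa/m = 99314 m ≈ 99.3 km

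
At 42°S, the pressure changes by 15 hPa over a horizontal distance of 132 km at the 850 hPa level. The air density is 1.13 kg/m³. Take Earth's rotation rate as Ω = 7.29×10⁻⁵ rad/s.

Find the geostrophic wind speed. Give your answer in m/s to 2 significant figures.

100 m/s

Coriolis parameter at 42°S:
f = 2Ω sin φ = 2 × 7.29×10⁻⁵ × sin 42° = 9.76×10⁻⁵ s⁻¹
Pressure gradient: |∂P/∂n| = 1500 Pa / 132000 m = 1.14×10⁻² Pa/m
Geostrophic balance (pressure-gradient force = Coriolis force):
V_g = (1/(fρ)) |∂P/∂n| = 1.14×10⁻² / (9.76×10⁻⁵ × 1.13) = 103 m/s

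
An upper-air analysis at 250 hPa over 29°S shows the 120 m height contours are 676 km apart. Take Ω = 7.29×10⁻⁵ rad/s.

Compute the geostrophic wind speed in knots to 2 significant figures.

Coriolis parameter at 29°S:
f = 2Ω sin φ = 2 × 7.29×10⁻⁵ × sin 29° = 7.07×10⁻⁵ s⁻¹
Height gradient: |∂Z/∂n| = 120 m / 676000 m = 1.78×10⁻⁴
On a pressure surface, geostrophic balance gives V_g = (g/f)|∂Z/∂n|:
V_g = 9.81 × 1.78×10⁻⁴ / 7.07×10⁻⁵ = 24.6 m/s
Converting: 24.6 m/s × 1.944 = 48 knots

48 knots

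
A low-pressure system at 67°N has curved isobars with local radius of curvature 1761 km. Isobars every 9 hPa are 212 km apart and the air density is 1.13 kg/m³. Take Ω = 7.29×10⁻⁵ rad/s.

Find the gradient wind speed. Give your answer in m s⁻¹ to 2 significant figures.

Coriolis parameter at 67°N:
f = 2Ω sin φ = 2 × 7.29×10⁻⁵ × sin 67° = 1.34×10⁻⁴ s⁻¹
Pressure gradient: |∂P/∂n| = 900 Pa / 212000 m = 4.25×10⁻³ Pa/m
Geostrophic speed: V_g = |∂P/∂n|/(fρ) = 4.25×10⁻³/(1.34×10⁻⁴ × 1.13) = 28.0 m/s
Around a low, centrifugal force acts outward with Coriolis, so pressure-gradient force balances both:
(1/ρ)|∂P/∂n| = fV + V²/R  →  V² + fR·V − fR·V_g = 0
With fR = 1.34×10⁻⁴ × 1761×10³ m = 236 m/s:
V = [−fR + √((fR)² + 4 fR V_g)]/2 = [−236 + √(236² + 4×236×28)]/2 = 25.3 m/s
Subgeostrophic (V < V_g = 28 m/s), as expected around a low.

25 m s⁻¹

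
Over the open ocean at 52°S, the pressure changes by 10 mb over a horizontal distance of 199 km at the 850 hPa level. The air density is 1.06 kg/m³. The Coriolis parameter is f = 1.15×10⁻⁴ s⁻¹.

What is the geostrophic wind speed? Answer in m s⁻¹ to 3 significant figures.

Pressure gradient: |∂P/∂n| = 1000 Pa / 199000 m = 5.03×10⁻³ Pa/m
Geostrophic balance (pressure-gradient force = Coriolis force):
V_g = (1/(fρ)) |∂P/∂n| = 5.03×10⁻³ / (1.15×10⁻⁴ × 1.06) = 41.2 m/s

41.2 m s⁻¹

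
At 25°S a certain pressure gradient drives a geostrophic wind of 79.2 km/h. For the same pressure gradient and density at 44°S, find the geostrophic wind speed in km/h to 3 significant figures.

48.2 km/h

With the same pressure gradient and density, V_g ∝ 1/f ∝ 1/sin φ.
V₂ = V₁ · sin φ₁ / sin φ₂ = 79.2 × sin 25° / sin 44°
V₂ = 79.2 × 0.4226/0.6947 = 48.2 km/h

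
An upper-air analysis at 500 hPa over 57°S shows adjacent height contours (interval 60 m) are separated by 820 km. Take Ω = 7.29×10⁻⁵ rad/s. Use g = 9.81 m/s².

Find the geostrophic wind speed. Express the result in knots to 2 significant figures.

Coriolis parameter at 57°S:
f = 2Ω sin φ = 2 × 7.29×10⁻⁵ × sin 57° = 1.22×10⁻⁴ s⁻¹
Height gradient: |∂Z/∂n| = 60 m / 820000 m = 7.32×10⁻⁵
On a pressure surface, geostrophic balance gives V_g = (g/f)|∂Z/∂n|:
V_g = 9.81 × 7.32×10⁻⁵ / 1.22×10⁻⁴ = 5.87 m/s
Converting: 5.87 m/s × 1.944 = 11 knots

11 knots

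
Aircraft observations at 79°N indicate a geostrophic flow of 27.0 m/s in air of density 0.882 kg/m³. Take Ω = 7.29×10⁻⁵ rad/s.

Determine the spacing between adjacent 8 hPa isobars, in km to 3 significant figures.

235 km

Coriolis parameter at 79°N:
f = 2Ω sin φ = 2 × 7.29×10⁻⁵ × sin 79° = 1.43×10⁻⁴ s⁻¹
Geostrophic balance rearranged: |∂P/∂n| = f ρ V_g
|∂P/∂n| = 1.43×10⁻⁴ × 0.882 × 27.0 = 3.41×10⁻³ Pa/m
Isobar spacing: Δn = ΔP/|∂P/∂n| = 800 Pa / 3.41×10⁻³ Pa/m = 234722 m ≈ 235 km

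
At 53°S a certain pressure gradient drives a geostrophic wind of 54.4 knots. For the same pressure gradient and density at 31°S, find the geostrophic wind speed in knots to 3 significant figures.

With the same pressure gradient and density, V_g ∝ 1/f ∝ 1/sin φ.
V₂ = V₁ · sin φ₁ / sin φ₂ = 54.4 × sin 53° / sin 31°
V₂ = 54.4 × 0.7986/0.5150 = 84.4 knots

84.4 knots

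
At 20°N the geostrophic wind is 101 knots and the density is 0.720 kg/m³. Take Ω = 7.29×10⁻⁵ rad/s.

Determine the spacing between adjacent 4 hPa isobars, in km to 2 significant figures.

210 km

Coriolis parameter at 20°N:
f = 2Ω sin φ = 2 × 7.29×10⁻⁵ × sin 20° = 4.99×10⁻⁵ s⁻¹
Wind speed in SI: 101 knots = 52.0 m/s
Geostrophic balance rearranged: |∂P/∂n| = f ρ V_g
|∂P/∂n| = 4.99×10⁻⁵ × 0.720 × 52.0 = 1.87×10⁻³ Pa/m
Isobar spacing: Δn = ΔP/|∂P/∂n| = 400 Pa / 1.87×10⁻³ Pa/m = 214417 m ≈ 210 km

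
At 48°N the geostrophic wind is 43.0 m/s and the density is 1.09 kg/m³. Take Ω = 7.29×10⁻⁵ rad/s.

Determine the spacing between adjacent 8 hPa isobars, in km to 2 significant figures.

Coriolis parameter at 48°N:
f = 2Ω sin φ = 2 × 7.29×10⁻⁵ × sin 48° = 1.08×10⁻⁴ s⁻¹
Geostrophic balance rearranged: |∂P/∂n| = f ρ V_g
|∂P/∂n| = 1.08×10⁻⁴ × 1.09 × 43.0 = 5.08×10⁻³ Pa/m
Isobar spacing: Δn = ΔP/|∂P/∂n| = 800 Pa / 5.08×10⁻³ Pa/m = 157530 m ≈ 160 km

160 km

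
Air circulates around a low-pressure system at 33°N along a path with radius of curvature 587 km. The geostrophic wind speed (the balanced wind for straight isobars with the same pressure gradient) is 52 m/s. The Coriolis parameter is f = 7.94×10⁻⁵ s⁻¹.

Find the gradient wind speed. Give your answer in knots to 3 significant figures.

Around a low, centrifugal force acts outward with Coriolis, so pressure-gradient force balances both:
(1/ρ)|∂P/∂n| = fV + V²/R  →  V² + fR·V − fR·V_g = 0
With fR = 7.94×10⁻⁵ × 587×10³ m = 46.6 m/s:
V = [−fR + √((fR)² + 4 fR V_g)]/2 = [−46.6 + √(46.6² + 4×46.6×52)]/2 = 31.2 m/s
Subgeostrophic (V < V_g = 52 m/s), as expected around a low.
Converting: 31.2 m/s × 1.944 = 60.6 knots

60.6 knots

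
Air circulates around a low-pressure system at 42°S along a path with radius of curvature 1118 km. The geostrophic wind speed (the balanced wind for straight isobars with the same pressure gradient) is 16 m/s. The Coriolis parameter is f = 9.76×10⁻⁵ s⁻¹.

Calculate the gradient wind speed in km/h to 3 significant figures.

Around a low, centrifugal force acts outward with Coriolis, so pressure-gradient force balances both:
(1/ρ)|∂P/∂n| = fV + V²/R  →  V² + fR·V − fR·V_g = 0
With fR = 9.76×10⁻⁵ × 1118×10³ m = 109 m/s:
V = [−fR + √((fR)² + 4 fR V_g)]/2 = [−109 + √(109² + 4×109×16)]/2 = 14.2 m/s
Subgeostrophic (V < V_g = 16 m/s), as expected around a low.
Converting: 14.2 m/s × 3.6 = 51.0 km/h

51.0 km/h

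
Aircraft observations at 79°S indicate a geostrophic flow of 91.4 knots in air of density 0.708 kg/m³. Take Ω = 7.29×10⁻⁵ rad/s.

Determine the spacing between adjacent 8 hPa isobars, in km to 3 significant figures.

168 km

Coriolis parameter at 79°S:
f = 2Ω sin φ = 2 × 7.29×10⁻⁵ × sin 79° = 1.43×10⁻⁴ s⁻¹
Wind speed in SI: 91.4 knots = 47.0 m/s
Geostrophic balance rearranged: |∂P/∂n| = f ρ V_g
|∂P/∂n| = 1.43×10⁻⁴ × 0.708 × 47.0 = 4.76×10⁻³ Pa/m
Isobar spacing: Δn = ΔP/|∂P/∂n| = 800 Pa / 4.76×10⁻³ Pa/m = 167907 m ≈ 168 km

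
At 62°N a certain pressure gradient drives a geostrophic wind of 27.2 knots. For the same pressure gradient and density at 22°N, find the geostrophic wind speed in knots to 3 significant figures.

64.1 knots

With the same pressure gradient and density, V_g ∝ 1/f ∝ 1/sin φ.
V₂ = V₁ · sin φ₁ / sin φ₂ = 27.2 × sin 62° / sin 22°
V₂ = 27.2 × 0.8829/0.3746 = 64.1 knots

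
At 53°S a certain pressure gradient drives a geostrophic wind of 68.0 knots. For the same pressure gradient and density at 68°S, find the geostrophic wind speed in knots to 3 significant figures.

With the same pressure gradient and density, V_g ∝ 1/f ∝ 1/sin φ.
V₂ = V₁ · sin φ₁ / sin φ₂ = 68.0 × sin 53° / sin 68°
V₂ = 68.0 × 0.7986/0.9272 = 58.6 knots

58.6 knots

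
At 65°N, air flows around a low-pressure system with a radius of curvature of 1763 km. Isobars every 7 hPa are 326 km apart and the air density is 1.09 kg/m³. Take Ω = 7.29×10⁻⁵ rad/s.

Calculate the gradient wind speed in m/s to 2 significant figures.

14 m/s

Coriolis parameter at 65°N:
f = 2Ω sin φ = 2 × 7.29×10⁻⁵ × sin 65° = 1.32×10⁻⁴ s⁻¹
Pressure gradient: |∂P/∂n| = 700 Pa / 326000 m = 2.15×10⁻³ Pa/m
Geostrophic speed: V_g = |∂P/∂n|/(fρ) = 2.15×10⁻³/(1.32×10⁻⁴ × 1.09) = 14.9 m/s
Around a low, centrifugal force acts outward with Coriolis, so pressure-gradient force balances both:
(1/ρ)|∂P/∂n| = fV + V²/R  →  V² + fR·V − fR·V_g = 0
With fR = 1.32×10⁻⁴ × 1763×10³ m = 233 m/s:
V = [−fR + √((fR)² + 4 fR V_g)]/2 = [−233 + √(233² + 4×233×14.9)]/2 = 14.1 m/s
Subgeostrophic (V < V_g = 14.9 m/s), as expected around a low.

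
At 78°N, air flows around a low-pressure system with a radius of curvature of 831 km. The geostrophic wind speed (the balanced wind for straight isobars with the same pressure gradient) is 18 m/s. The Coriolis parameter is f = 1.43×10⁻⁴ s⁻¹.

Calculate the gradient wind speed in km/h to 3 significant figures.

Around a low, centrifugal force acts outward with Coriolis, so pressure-gradient force balances both:
(1/ρ)|∂P/∂n| = fV + V²/R  →  V² + fR·V − fR·V_g = 0
With fR = 1.43×10⁻⁴ × 831×10³ m = 119 m/s:
V = [−fR + √((fR)² + 4 fR V_g)]/2 = [−119 + √(119² + 4×119×18)]/2 = 15.9 m/s
Subgeostrophic (V < V_g = 18 m/s), as expected around a low.
Converting: 15.9 m/s × 3.6 = 57.2 km/h

57.2 km/h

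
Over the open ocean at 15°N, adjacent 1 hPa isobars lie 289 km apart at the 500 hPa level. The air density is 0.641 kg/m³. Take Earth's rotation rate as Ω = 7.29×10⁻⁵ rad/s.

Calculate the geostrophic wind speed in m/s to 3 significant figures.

Coriolis parameter at 15°N:
f = 2Ω sin φ = 2 × 7.29×10⁻⁵ × sin 15° = 3.77×10⁻⁵ s⁻¹
Pressure gradient: |∂P/∂n| = 100 Pa / 289000 m = 3.46×10⁻⁴ Pa/m
Geostrophic balance (pressure-gradient force = Coriolis force):
V_g = (1/(fρ)) |∂P/∂n| = 3.46×10⁻⁴ / (3.77×10⁻⁵ × 0.641) = 14.3 m/s

14.3 m/s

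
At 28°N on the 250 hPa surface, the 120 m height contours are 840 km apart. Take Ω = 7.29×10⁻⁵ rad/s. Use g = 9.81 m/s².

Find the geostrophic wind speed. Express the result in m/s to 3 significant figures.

Coriolis parameter at 28°N:
f = 2Ω sin φ = 2 × 7.29×10⁻⁵ × sin 28° = 6.84×10⁻⁵ s⁻¹
Height gradient: |∂Z/∂n| = 120 m / 840000 m = 1.43×10⁻⁴
On a pressure surface, geostrophic balance gives V_g = (g/f)|∂Z/∂n|:
V_g = 9.81 × 1.43×10⁻⁴ / 6.84×10⁻⁵ = 20.5 m/s

20.5 m/s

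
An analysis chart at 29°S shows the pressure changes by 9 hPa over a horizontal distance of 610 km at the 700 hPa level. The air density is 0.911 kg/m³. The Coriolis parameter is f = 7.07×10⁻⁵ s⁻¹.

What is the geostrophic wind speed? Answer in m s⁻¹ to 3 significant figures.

22.9 m s⁻¹

Pressure gradient: |∂P/∂n| = 900 Pa / 610000 m = 1.48×10⁻³ Pa/m
Geostrophic balance (pressure-gradient force = Coriolis force):
V_g = (1/(fρ)) |∂P/∂n| = 1.48×10⁻³ / (7.07×10⁻⁵ × 0.911) = 22.9 m/s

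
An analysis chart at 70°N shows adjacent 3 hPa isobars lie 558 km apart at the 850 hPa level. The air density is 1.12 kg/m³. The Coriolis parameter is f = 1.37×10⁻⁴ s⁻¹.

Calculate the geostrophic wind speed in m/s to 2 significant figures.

3.5 m/s

Pressure gradient: |∂P/∂n| = 300 Pa / 558000 m = 5.38×10⁻⁴ Pa/m
Geostrophic balance (pressure-gradient force = Coriolis force):
V_g = (1/(fρ)) |∂P/∂n| = 5.38×10⁻⁴ / (1.37×10⁻⁴ × 1.12) = 3.50 m/s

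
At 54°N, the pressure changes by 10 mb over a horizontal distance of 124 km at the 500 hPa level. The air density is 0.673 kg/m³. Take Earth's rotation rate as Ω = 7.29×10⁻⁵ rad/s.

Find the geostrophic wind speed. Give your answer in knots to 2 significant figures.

Coriolis parameter at 54°N:
f = 2Ω sin φ = 2 × 7.29×10⁻⁵ × sin 54° = 1.18×10⁻⁴ s⁻¹
Pressure gradient: |∂P/∂n| = 1000 Pa / 124000 m = 8.06×10⁻³ Pa/m
Geostrophic balance (pressure-gradient force = Coriolis force):
V_g = (1/(fρ)) |∂P/∂n| = 8.06×10⁻³ / (1.18×10⁻⁴ × 0.673) = 102 m/s
Converting: 102 m/s × 1.944 = 200 knots

200 knots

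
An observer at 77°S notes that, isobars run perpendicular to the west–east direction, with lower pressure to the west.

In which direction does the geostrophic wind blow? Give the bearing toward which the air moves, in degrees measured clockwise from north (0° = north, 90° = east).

The pressure-gradient force points toward the west (bearing 270°).
Geostrophic balance: in the Southern Hemisphere the Coriolis force deflects motion to the left, so the geostrophic wind blows 90° to the left of the pressure-gradient force (low pressure on the right).
Rotating 270° by 90° counterclockwise gives 180° — the wind blows toward the south.

180°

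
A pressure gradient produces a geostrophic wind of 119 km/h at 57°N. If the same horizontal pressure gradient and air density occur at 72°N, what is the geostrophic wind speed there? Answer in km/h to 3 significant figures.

105 km/h

With the same pressure gradient and density, V_g ∝ 1/f ∝ 1/sin φ.
V₂ = V₁ · sin φ₁ / sin φ₂ = 119 × sin 57° / sin 72°
V₂ = 119 × 0.8387/0.9511 = 105 km/h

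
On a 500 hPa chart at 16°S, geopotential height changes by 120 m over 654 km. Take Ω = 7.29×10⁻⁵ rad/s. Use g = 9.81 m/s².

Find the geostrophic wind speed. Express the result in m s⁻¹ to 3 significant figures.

Coriolis parameter at 16°S:
f = 2Ω sin φ = 2 × 7.29×10⁻⁵ × sin 16° = 4.02×10⁻⁵ s⁻¹
Height gradient: |∂Z/∂n| = 120 m / 654000 m = 1.83×10⁻⁴
On a pressure surface, geostrophic balance gives V_g = (g/f)|∂Z/∂n|:
V_g = 9.81 × 1.83×10⁻⁴ / 4.02×10⁻⁵ = 44.8 m/s

44.8 m s⁻¹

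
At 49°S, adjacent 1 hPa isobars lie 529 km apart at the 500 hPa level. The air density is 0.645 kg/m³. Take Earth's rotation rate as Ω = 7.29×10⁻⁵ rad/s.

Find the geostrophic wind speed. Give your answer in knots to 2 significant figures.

5.2 knots

Coriolis parameter at 49°S:
f = 2Ω sin φ = 2 × 7.29×10⁻⁵ × sin 49° = 1.10×10⁻⁴ s⁻¹
Pressure gradient: |∂P/∂n| = 100 Pa / 529000 m = 1.89×10⁻⁴ Pa/m
Geostrophic balance (pressure-gradient force = Coriolis force):
V_g = (1/(fρ)) |∂P/∂n| = 1.89×10⁻⁴ / (1.10×10⁻⁴ × 0.645) = 2.66 m/s
Converting: 2.66 m/s × 1.944 = 5.2 knots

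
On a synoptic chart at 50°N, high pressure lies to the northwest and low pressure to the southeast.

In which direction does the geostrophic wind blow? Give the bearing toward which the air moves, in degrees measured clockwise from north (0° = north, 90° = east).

The pressure-gradient force points toward the southeast (bearing 135°).
Geostrophic balance: in the Northern Hemisphere the Coriolis force deflects motion to the right, so the geostrophic wind blows 90° to the right of the pressure-gradient force (low pressure on the left).
Rotating 135° by 90° clockwise gives 225° — the wind blows toward the southwest.

225°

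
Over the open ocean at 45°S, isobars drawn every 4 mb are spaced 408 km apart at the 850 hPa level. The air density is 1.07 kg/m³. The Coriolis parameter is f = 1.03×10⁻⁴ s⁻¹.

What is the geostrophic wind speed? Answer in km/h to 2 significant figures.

32 km/h

Pressure gradient: |∂P/∂n| = 400 Pa / 408000 m = 9.80×10⁻⁴ Pa/m
Geostrophic balance (pressure-gradient force = Coriolis force):
V_g = (1/(fρ)) |∂P/∂n| = 9.80×10⁻⁴ / (1.03×10⁻⁴ × 1.07) = 8.90 m/s
Converting: 8.90 m/s × 3.6 = 32 km/h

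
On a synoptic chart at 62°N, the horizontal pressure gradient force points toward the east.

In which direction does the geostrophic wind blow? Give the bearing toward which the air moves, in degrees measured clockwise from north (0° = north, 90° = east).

180°

The pressure-gradient force points toward the east (bearing 090°).
Geostrophic balance: in the Northern Hemisphere the Coriolis force deflects motion to the right, so the geostrophic wind blows 90° to the right of the pressure-gradient force (low pressure on the left).
Rotating 090° by 90° clockwise gives 180° — the wind blows toward the south.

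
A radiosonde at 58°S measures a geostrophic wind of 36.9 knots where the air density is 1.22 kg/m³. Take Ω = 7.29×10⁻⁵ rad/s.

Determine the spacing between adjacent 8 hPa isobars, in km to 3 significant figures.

279 km

Coriolis parameter at 58°S:
f = 2Ω sin φ = 2 × 7.29×10⁻⁵ × sin 58° = 1.24×10⁻⁴ s⁻¹
Wind speed in SI: 36.9 knots = 19.0 m/s
Geostrophic balance rearranged: |∂P/∂n| = f ρ V_g
|∂P/∂n| = 1.24×10⁻⁴ × 1.22 × 19.0 = 2.86×10⁻³ Pa/m
Isobar spacing: Δn = ΔP/|∂P/∂n| = 800 Pa / 2.86×10⁻³ Pa/m = 279375 m ≈ 279 km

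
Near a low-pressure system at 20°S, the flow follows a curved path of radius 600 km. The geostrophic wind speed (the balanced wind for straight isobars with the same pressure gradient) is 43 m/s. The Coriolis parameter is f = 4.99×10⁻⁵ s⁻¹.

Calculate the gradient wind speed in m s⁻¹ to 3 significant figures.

Around a low, centrifugal force acts outward with Coriolis, so pressure-gradient force balances both:
(1/ρ)|∂P/∂n| = fV + V²/R  →  V² + fR·V − fR·V_g = 0
With fR = 4.99×10⁻⁵ × 600×10³ m = 29.9 m/s:
V = [−fR + √((fR)² + 4 fR V_g)]/2 = [−29.9 + √(29.9² + 4×29.9×43)]/2 = 23.9 m/s
Subgeostrophic (V < V_g = 43 m/s), as expected around a low.

23.9 m s⁻¹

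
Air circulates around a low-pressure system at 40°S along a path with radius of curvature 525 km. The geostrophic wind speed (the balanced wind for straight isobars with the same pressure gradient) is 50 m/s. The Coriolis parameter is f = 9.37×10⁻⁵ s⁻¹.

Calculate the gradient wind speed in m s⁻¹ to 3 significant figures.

30.8 m s⁻¹

Around a low, centrifugal force acts outward with Coriolis, so pressure-gradient force balances both:
(1/ρ)|∂P/∂n| = fV + V²/R  →  V² + fR·V − fR·V_g = 0
With fR = 9.37×10⁻⁵ × 525×10³ m = 49.2 m/s:
V = [−fR + √((fR)² + 4 fR V_g)]/2 = [−49.2 + √(49.2² + 4×49.2×50)]/2 = 30.8 m/s
Subgeostrophic (V < V_g = 50 m/s), as expected around a low.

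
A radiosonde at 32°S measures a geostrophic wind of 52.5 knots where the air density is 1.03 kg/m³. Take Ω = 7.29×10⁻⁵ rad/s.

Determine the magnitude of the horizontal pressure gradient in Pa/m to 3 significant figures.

2.15×10⁻³ Pa/m

Coriolis parameter at 32°S:
f = 2Ω sin φ = 2 × 7.29×10⁻⁵ × sin 32° = 7.73×10⁻⁵ s⁻¹
Wind speed in SI: 52.5 knots = 27.0 m/s
Geostrophic balance rearranged: |∂P/∂n| = f ρ V_g
|∂P/∂n| = 7.73×10⁻⁵ × 1.03 × 27.0 = 2.15×10⁻³ Pa/m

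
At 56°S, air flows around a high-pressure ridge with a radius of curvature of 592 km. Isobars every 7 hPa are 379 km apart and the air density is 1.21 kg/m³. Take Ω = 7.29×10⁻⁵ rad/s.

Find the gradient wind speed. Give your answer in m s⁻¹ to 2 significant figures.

16 m s⁻¹

Coriolis parameter at 56°S:
f = 2Ω sin φ = 2 × 7.29×10⁻⁵ × sin 56° = 1.21×10⁻⁴ s⁻¹
Pressure gradient: |∂P/∂n| = 700 Pa / 379000 m = 1.85×10⁻³ Pa/m
Geostrophic speed: V_g = |∂P/∂n|/(fρ) = 1.85×10⁻³/(1.21×10⁻⁴ × 1.21) = 12.6 m/s
Around a high, pressure-gradient force acts outward with centrifugal, so Coriolis balances both:
fV = (1/ρ)|∂P/∂n| + V²/R  →  V² − fR·V + fR·V_g = 0
With fR = 1.21×10⁻⁴ × 592×10³ m = 71.6 m/s:
V = [fR − √((fR)² − 4 fR V_g)]/2 = [71.6 − √(71.6² − 4×71.6×12.6)]/2 = 16.4 m/s
Supergeostrophic (V > V_g = 12.6 m/s), as expected around a high.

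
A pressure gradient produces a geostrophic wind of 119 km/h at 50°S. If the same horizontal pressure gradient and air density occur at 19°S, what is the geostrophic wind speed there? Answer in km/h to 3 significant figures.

280 km/h

With the same pressure gradient and density, V_g ∝ 1/f ∝ 1/sin φ.
V₂ = V₁ · sin φ₁ / sin φ₂ = 119 × sin 50° / sin 19°
V₂ = 119 × 0.7660/0.3256 = 280 km/h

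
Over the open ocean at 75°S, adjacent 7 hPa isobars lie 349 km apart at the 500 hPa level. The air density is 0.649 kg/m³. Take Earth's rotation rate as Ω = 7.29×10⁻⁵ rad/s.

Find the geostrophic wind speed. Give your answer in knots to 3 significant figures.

42.7 knots

Coriolis parameter at 75°S:
f = 2Ω sin φ = 2 × 7.29×10⁻⁵ × sin 75° = 1.41×10⁻⁴ s⁻¹
Pressure gradient: |∂P/∂n| = 700 Pa / 349000 m = 2.01×10⁻³ Pa/m
Geostrophic balance (pressure-gradient force = Coriolis force):
V_g = (1/(fρ)) |∂P/∂n| = 2.01×10⁻³ / (1.41×10⁻⁴ × 0.649) = 21.9 m/s
Converting: 21.9 m/s × 1.944 = 42.7 knots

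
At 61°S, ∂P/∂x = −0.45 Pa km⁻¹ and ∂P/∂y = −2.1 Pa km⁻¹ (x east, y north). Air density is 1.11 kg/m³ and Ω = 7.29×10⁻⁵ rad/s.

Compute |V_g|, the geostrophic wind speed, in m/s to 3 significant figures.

Coriolis parameter at 61°S:
f = 2Ω sin φ = 2 × 7.29×10⁻⁵ × sin 61° = 1.28×10⁻⁴ s⁻¹
In the Southern Hemisphere f is negative: f = −1.28×10⁻⁴ s⁻¹.
Component geostrophic relations (x east, y north):
u_g = −(1/(fρ)) ∂P/∂y,  v_g = (1/(fρ)) ∂P/∂x
u_g = −(−2.1×10⁻³)/(−1.28×10⁻⁴ × 1.11) = −14.8 m/s;  v_g = (−0.45×10⁻³)/(−1.28×10⁻⁴ × 1.11) = 3.18 m/s
|V_g| = √(u_g² + v_g²) = 15.2 m/s

15.2 m/s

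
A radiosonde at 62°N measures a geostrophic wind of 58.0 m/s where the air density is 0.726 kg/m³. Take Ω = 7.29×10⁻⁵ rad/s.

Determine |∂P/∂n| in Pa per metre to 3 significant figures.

Coriolis parameter at 62°N:
f = 2Ω sin φ = 2 × 7.29×10⁻⁵ × sin 62° = 1.29×10⁻⁴ s⁻¹
Geostrophic balance rearranged: |∂P/∂n| = f ρ V_g
|∂P/∂n| = 1.29×10⁻⁴ × 0.726 × 58.0 = 5.42×10⁻³ Pa/m

5.42×10⁻³ Pa/m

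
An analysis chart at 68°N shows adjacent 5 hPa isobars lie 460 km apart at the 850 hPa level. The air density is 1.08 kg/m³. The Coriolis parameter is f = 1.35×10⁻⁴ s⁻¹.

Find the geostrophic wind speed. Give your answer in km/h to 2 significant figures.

27 km/h

Pressure gradient: |∂P/∂n| = 500 Pa / 460000 m = 1.09×10⁻³ Pa/m
Geostrophic balance (pressure-gradient force = Coriolis force):
V_g = (1/(fρ)) |∂P/∂n| = 1.09×10⁻³ / (1.35×10⁻⁴ × 1.08) = 7.46 m/s
Converting: 7.46 m/s × 3.6 = 27 km/h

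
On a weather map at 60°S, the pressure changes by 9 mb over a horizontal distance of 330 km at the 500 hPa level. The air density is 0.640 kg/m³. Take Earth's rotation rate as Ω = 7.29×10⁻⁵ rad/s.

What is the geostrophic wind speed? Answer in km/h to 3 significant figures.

121 km/h

Coriolis parameter at 60°S:
f = 2Ω sin φ = 2 × 7.29×10⁻⁵ × sin 60° = 1.26×10⁻⁴ s⁻¹
Pressure gradient: |∂P/∂n| = 900 Pa / 330000 m = 2.73×10⁻³ Pa/m
Geostrophic balance (pressure-gradient force = Coriolis force):
V_g = (1/(fρ)) |∂P/∂n| = 2.73×10⁻³ / (1.26×10⁻⁴ × 0.640) = 33.7 m/s
Converting: 33.7 m/s × 3.6 = 121 km/h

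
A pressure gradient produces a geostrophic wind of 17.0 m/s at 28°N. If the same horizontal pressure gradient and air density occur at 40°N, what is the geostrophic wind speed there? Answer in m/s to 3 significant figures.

With the same pressure gradient and density, V_g ∝ 1/f ∝ 1/sin φ.
V₂ = V₁ · sin φ₁ / sin φ₂ = 17.0 × sin 28° / sin 40°
V₂ = 17.0 × 0.4695/0.6428 = 12.4 m/s

12.4 m/s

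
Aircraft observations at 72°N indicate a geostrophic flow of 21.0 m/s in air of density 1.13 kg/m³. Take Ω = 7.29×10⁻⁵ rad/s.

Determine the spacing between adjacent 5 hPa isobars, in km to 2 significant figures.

150 km

Coriolis parameter at 72°N:
f = 2Ω sin φ = 2 × 7.29×10⁻⁵ × sin 72° = 1.39×10⁻⁴ s⁻¹
Geostrophic balance rearranged: |∂P/∂n| = f ρ V_g
|∂P/∂n| = 1.39×10⁻⁴ × 1.13 × 21.0 = 3.29×10⁻³ Pa/m
Isobar spacing: Δn = ΔP/|∂P/∂n| = 500 Pa / 3.29×10⁻³ Pa/m = 151953 m ≈ 150 km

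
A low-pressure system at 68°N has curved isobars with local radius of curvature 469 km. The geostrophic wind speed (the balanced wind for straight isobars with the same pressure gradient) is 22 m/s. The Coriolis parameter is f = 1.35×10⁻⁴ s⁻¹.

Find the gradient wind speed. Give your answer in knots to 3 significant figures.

33.6 knots

Around a low, centrifugal force acts outward with Coriolis, so pressure-gradient force balances both:
(1/ρ)|∂P/∂n| = fV + V²/R  →  V² + fR·V − fR·V_g = 0
With fR = 1.35×10⁻⁴ × 469×10³ m = 63.3 m/s:
V = [−fR + √((fR)² + 4 fR V_g)]/2 = [−63.3 + √(63.3² + 4×63.3×22)]/2 = 17.3 m/s
Subgeostrophic (V < V_g = 22 m/s), as expected around a low.
Converting: 17.3 m/s × 1.944 = 33.6 knots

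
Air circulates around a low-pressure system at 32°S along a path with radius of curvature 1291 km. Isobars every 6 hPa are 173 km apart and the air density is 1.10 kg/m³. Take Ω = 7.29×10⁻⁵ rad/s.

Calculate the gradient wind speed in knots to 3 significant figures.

Coriolis parameter at 32°S:
f = 2Ω sin φ = 2 × 7.29×10⁻⁵ × sin 32° = 7.73×10⁻⁵ s⁻¹
Pressure gradient: |∂P/∂n| = 600 Pa / 173000 m = 3.47×10⁻³ Pa/m
Geostrophic speed: V_g = |∂P/∂n|/(fρ) = 3.47×10⁻³/(7.73×10⁻⁵ × 1.10) = 40.8 m/s
Around a low, centrifugal force acts outward with Coriolis, so pressure-gradient force balances both:
(1/ρ)|∂P/∂n| = fV + V²/R  →  V² + fR·V − fR·V_g = 0
With fR = 7.73×10⁻⁵ × 1291×10³ m = 99.7 m/s:
V = [−fR + √((fR)² + 4 fR V_g)]/2 = [−99.7 + √(99.7² + 4×99.7×40.8)]/2 = 31.1 m/s
Subgeostrophic (V < V_g = 40.8 m/s), as expected around a low.
Converting: 31.1 m/s × 1.944 = 60.5 knots

60.5 knots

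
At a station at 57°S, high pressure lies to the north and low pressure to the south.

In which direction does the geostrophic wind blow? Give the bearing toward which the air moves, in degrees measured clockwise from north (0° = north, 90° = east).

090°

The pressure-gradient force points toward the south (bearing 180°).
Geostrophic balance: in the Southern Hemisphere the Coriolis force deflects motion to the left, so the geostrophic wind blows 90° to the left of the pressure-gradient force (low pressure on the right).
Rotating 180° by 90° counterclockwise gives 090° — the wind blows toward the east.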